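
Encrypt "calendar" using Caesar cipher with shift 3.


Word: "calendar"
Shift: 3
Each letter → (letter + shift) mod 26:
  'c' (2) + 3 = 5 → 'f'
  'a' (0) + 3 = 3 → 'd'
  'l' (11) + 3 = 14 → 'o'
  'e' (4) + 3 = 7 → 'h'
  'n' (13) + 3 = 16 → 'q'
  'd' (3) + 3 = 6 → 'g'
  'a' (0) + 3 = 3 → 'd'
  'r' (17) + 3 = 20 → 'u'
Result = "fdohqgdu"


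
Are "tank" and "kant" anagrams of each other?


Word 1: "tank" → sorted: aknt
Word 2: "kant" → sorted: aknt
Same letters? aknt == aknt
Anagram = Yes


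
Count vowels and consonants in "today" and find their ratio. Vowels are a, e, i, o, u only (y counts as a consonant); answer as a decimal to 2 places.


Word: "today"
Vowels (a,e,i,o,u): 2
Consonants: 3
Ratio = 2/3
= 0.67


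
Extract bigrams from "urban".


Word: "urban" (length 5)
Number of bigrams = 5 - 2 + 1 = 4
  Position 0: "ur"
  Position 1: "rb"
  Position 2: "ba"
  Position 3: "an"
Bigrams = "ur", "rb", "ba", "an"


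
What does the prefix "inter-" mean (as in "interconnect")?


Prefix: inter-
As in: interconnect -> inter- + connect
Meaning = between


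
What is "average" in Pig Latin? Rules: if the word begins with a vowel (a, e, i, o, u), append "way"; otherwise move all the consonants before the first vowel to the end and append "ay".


Word: "average"
Starts with vowel → add 'way'
Pig Latin = "averageway"


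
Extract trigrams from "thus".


Word: "thus" (length 4)
Number of trigrams = 4 - 3 + 1 = 2
  Position 0: "thu"
  Position 1: "hus"
Trigrams = "thu", "hus"


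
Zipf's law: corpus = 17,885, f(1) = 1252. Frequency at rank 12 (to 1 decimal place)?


Zipf's law: f(r) = f(1) / r
f(1) = 1252
f(12) = 1252 / 12
= 104.3 occurrences


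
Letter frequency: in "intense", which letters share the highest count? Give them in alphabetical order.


Word: "intense"
Letter counts:
  'e': 2
  'i': 1
  'n': 2
  's': 1
  't': 1
Maximum count = 2
Most frequent = 'e', 'n' (2 times each)


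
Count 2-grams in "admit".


Word: "admit" (length 5)
Number of 2-grams = length - 2 + 1 = 5 - 2 + 1
= 4


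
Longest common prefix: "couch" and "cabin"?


Word 1: "couch"
Word 2: "cabin"
Comparing from start:
  Pos 0: 'c' == 'c'
  Pos 1: 'o' != 'a' (stop)
LCP = "c" (length 1)


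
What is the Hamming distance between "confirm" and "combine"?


Comparing character by character (same length = 7):
  Pos 0: 'c' vs 'c' =
  Pos 1: 'o' vs 'o' =
  Pos 2: 'n' vs 'm' !=
  Pos 3: 'f' vs 'b' !=
  Pos 4: 'i' vs 'i' =
  Pos 5: 'r' vs 'n' !=
  Pos 6: 'm' vs 'e' !=
Hamming distance = 4


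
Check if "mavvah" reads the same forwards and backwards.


Word: "mavvah"
Reversed: "havvam"
Forward == Backward? mavvah != havvam
Palindrome = No


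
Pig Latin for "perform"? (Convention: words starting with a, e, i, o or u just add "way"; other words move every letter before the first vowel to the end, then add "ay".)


Word: "perform"
Starts with consonant(s) → move to end, add 'ay'
Consonant cluster: "p"
Pig Latin = "erformpay"


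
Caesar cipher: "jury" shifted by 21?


Word: "jury"
Shift: 21
Each letter → (letter + shift) mod 26:
  'j' (9) + 21 = 4 → 'e'
  'u' (20) + 21 = 15 → 'p'
  'r' (17) + 21 = 12 → 'm'
  'y' (24) + 21 = 19 → 't'
Result = "epmt"


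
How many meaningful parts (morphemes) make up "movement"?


Word: "movement"
Morphemes: move / -ment
Each morpheme carries meaning
= 2 morphemes


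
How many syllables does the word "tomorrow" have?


Word: "tomorrow"
Syllable breakdown: to · mor · row
Counting: 3 parts
= 3 syllables


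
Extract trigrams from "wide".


Word: "wide" (length 4)
Number of trigrams = 4 - 3 + 1 = 2
  Position 0: "wid"
  Position 1: "ide"
Trigrams = "wid", "ide"


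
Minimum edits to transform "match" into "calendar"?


Word 1: "match" (length 5)
Word 2: "calendar" (length 8)
One optimal edit sequence (insert/delete/substitute each cost 1):
  1. substitute 'm' -> 'c'  (+1)
  2. keep 'a'
  3. insert 'l'  (+1)
  4. insert 'e'  (+1)
  5. insert 'n'  (+1)
  6. substitute 't' -> 'd'  (+1)
  7. substitute 'c' -> 'a'  (+1)
  8. substitute 'h' -> 'r'  (+1)
Total edit operations: 7
Edit distance = 7


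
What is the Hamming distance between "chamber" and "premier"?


Comparing character by character (same length = 7):
  Pos 0: 'c' vs 'p' !=
  Pos 1: 'h' vs 'r' !=
  Pos 2: 'a' vs 'e' !=
  Pos 3: 'm' vs 'm' =
  Pos 4: 'b' vs 'i' !=
  Pos 5: 'e' vs 'e' =
  Pos 6: 'r' vs 'r' =
Hamming distance = 4


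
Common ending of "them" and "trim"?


Word 1: "them"
Word 2: "trim"
Comparing from end:
  Pos -1: 'm' == 'm'
  Pos -2: 'e' != 'i' (stop)
LCS = "m" (length 1)


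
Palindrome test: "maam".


Word: "maam"
Reversed: "maam"
Forward == Backward? maam == maam
Palindrome = Yes


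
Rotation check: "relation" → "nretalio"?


Word: "relation", Candidate: "nretalio"
Method: check if candidate is substring of word+word
"relationrelation" contains "nretalio"? No
Is rotation = No


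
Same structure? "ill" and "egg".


Pattern of "ill": [0, 1, 1]
Pattern of "egg": [0, 1, 1]
Patterns match
Same pattern = Yes


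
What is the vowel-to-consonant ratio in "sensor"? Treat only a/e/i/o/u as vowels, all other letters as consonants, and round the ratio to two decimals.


Word: "sensor"
Vowels (a,e,i,o,u): 2
Consonants: 4
Ratio = 2/4
= 0.50


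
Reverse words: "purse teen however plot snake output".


Original: "purse teen however plot snake output"
Words (1..n): purse | teen | however | plot | snake | output
Reversed (n..1): output | snake | plot | however | teen | purse
Result = "output snake plot however teen purse"


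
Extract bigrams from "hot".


Word: "hot" (length 3)
Number of bigrams = 3 - 2 + 1 = 2
  Position 0: "ho"
  Position 1: "ot"
Bigrams = "ho", "ot"


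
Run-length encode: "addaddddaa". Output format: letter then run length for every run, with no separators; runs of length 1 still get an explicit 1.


String: "addaddddaa"
Scanning for consecutive runs:
  'a' x 1
  'd' x 2
  'a' x 1
  'd' x 4
  'a' x 2
RLE = "a1d2a1d4a2"


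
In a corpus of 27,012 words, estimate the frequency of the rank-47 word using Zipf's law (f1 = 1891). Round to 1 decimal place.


Zipf's law: f(r) = f(1) / r
f(1) = 1891
f(47) = 1891 / 47
= 40.2 occurrences


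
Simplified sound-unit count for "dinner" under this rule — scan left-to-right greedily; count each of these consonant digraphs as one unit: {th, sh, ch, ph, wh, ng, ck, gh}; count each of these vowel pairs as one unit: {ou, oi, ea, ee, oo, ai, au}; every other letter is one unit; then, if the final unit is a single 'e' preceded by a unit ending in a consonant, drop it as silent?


Word: "dinner" (6 letters)
Left-to-right scan:
  [1] 'd' (letter)
  [2] 'i' (letter)
  [3] 'n' (letter)
  [4] 'n' (letter)
  [5] 'e' (letter)
  [6] 'r' (letter)
Units from scan: 6
Sound units = 6 units


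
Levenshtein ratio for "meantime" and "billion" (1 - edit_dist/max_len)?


Word 1: "meantime" (length 8)
Word 2: "billion" (length 7)
One optimal edit sequence:
  1. delete 'm'  (+1)
  2. substitute 'e' -> 'b'  (+1)
  3. substitute 'a' -> 'i'  (+1)
  4. substitute 'n' -> 'l'  (+1)
  5. substitute 't' -> 'l'  (+1)
  6. keep 'i'
  7. substitute 'm' -> 'o'  (+1)
  8. substitute 'e' -> 'n'  (+1)
Edit distance = 7
Max length = max(8, 7) = 8
Similarity = 1 - 7/8
= 0.1250


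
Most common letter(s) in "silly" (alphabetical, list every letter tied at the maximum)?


Word: "silly"
Letter counts:
  'i': 1
  'l': 2
  's': 1
  'y': 1
Maximum count = 2
Most frequent = 'l' (2 times each)


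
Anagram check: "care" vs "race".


Word 1: "care" → sorted: acer
Word 2: "race" → sorted: acer
Same letters? acer == acer
Anagram = Yes


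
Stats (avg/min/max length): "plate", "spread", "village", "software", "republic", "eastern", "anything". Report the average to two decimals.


Lengths: "plate"=5, "spread"=6, "village"=7, "software"=8, "republic"=8, "eastern"=7, "anything"=8
Sum = 49, Count = 7
Average = 49/7 = 7.00
= avg=7.00, min=5, max=8


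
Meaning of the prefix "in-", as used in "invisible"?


Prefix: in-
Example: invisible (in- + visible)
Meaning = not / into


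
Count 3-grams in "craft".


Word: "craft" (length 5)
Number of 3-grams = length - 3 + 1 = 5 - 3 + 1
= 3


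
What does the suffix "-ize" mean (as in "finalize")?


Suffix: -ize
Example: finalize = final + -ize
Meaning = to make


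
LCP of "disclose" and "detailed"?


Word 1: "disclose"
Word 2: "detailed"
Comparing from start:
  Pos 0: 'd' == 'd'
  Pos 1: 'i' != 'e' (stop)
LCP = "d" (length 1)


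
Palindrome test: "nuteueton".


Word: "nuteueton"
Reversed: "noteuetun"
Forward == Backward? nuteueton != noteuetun
Palindrome = No


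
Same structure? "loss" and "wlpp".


Pattern of "loss": [0, 1, 2, 2]
Pattern of "wlpp": [0, 1, 2, 2]
Patterns match
Same pattern = Yes


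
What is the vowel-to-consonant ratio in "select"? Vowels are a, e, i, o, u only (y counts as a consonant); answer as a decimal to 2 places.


Word: "select"
Vowels (a,e,i,o,u): 2
Consonants: 4
Ratio = 2/4
= 0.50


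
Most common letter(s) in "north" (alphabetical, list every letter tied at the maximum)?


Word: "north"
Letter counts:
  'h': 1
  'n': 1
  'o': 1
  'r': 1
  't': 1
Maximum count = 1
Most frequent = 'h', 'n', 'o', 'r', 't' (1 time each)


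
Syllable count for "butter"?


Word: "butter"
Syllable breakdown: but · ter
Counting: 2 parts
= 2 syllables


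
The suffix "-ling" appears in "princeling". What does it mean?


Suffix: -ling
As in: princeling -> prince + -ling
Meaning = small / young


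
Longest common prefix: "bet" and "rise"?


Word 1: "bet"
Word 2: "rise"
Comparing from start:
  Pos 0: 'b' != 'r' (stop)
LCP = "" (length 0)


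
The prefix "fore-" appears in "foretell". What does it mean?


Prefix: fore-
Example: foretell = fore- + tell
Meaning = before


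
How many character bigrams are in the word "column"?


Word: "column" (length 6)
Number of 2-grams = length - 2 + 1 = 6 - 2 + 1
= 5


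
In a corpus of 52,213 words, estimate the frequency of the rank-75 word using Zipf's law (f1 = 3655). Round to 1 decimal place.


Zipf's law: f(r) = f(1) / r
f(1) = 3655
f(75) = 3655 / 75
= 48.7 occurrences


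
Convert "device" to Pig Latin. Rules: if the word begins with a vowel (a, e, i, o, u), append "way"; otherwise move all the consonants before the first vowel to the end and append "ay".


Word: "device"
Starts with consonant(s) → move to end, add 'ay'
Consonant cluster: "d"
Pig Latin = "eviceday"


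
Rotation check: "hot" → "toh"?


Word: "hot", Candidate: "toh"
Method: check if candidate is substring of word+word
"hothot" contains "toh"? No
Is rotation = No


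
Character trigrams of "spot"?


Word: "spot" (length 4)
Number of trigrams = 4 - 3 + 1 = 2
  Position 0: "spo"
  Position 1: "pot"
Trigrams = "spo", "pot"


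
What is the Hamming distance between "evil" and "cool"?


Comparing character by character (same length = 4):
  Pos 0: 'e' vs 'c' !=
  Pos 1: 'v' vs 'o' !=
  Pos 2: 'i' vs 'o' !=
  Pos 3: 'l' vs 'l' =
Hamming distance = 3


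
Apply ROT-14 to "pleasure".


Word: "pleasure"
Shift: 14
Each letter → (letter + shift) mod 26:
  'p' (15) + 14 = 3 → 'd'
  'l' (11) + 14 = 25 → 'z'
  'e' (4) + 14 = 18 → 's'
  'a' (0) + 14 = 14 → 'o'
  's' (18) + 14 = 6 → 'g'
  'u' (20) + 14 = 8 → 'i'
  'r' (17) + 14 = 5 → 'f'
  'e' (4) + 14 = 18 → 's'
Result = "dzsogifs"


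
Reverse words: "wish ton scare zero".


Original: "wish ton scare zero"
Words (1..n): wish | ton | scare | zero
Reversed (n..1): zero | scare | ton | wish
Result = "zero scare ton wish"


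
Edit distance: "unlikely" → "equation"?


Word 1: "unlikely" (length 8)
Word 2: "equation" (length 8)
One optimal edit sequence (insert/delete/substitute each cost 1):
  1. substitute 'u' -> 'e'  (+1)
  2. substitute 'n' -> 'q'  (+1)
  3. substitute 'l' -> 'u'  (+1)
  4. substitute 'i' -> 'a'  (+1)
  5. substitute 'k' -> 't'  (+1)
  6. substitute 'e' -> 'i'  (+1)
  7. substitute 'l' -> 'o'  (+1)
  8. substitute 'y' -> 'n'  (+1)
Total edit operations: 8
Edit distance = 8


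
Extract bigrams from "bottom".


Word: "bottom" (length 6)
Number of bigrams = 6 - 2 + 1 = 5
  Position 0: "bo"
  Position 1: "ot"
  Position 2: "tt"
  Position 3: "to"
  Position 4: "om"
Bigrams = "bo", "ot", "tt", "to", "om"


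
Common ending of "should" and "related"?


Word 1: "should"
Word 2: "related"
Comparing from end:
  Pos -1: 'd' == 'd'
  Pos -2: 'l' != 'e' (stop)
LCS = "d" (length 1)


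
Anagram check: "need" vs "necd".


Word 1: "need" → sorted: deen
Word 2: "necd" → sorted: cden
Same letters? deen != cden
Anagram = No


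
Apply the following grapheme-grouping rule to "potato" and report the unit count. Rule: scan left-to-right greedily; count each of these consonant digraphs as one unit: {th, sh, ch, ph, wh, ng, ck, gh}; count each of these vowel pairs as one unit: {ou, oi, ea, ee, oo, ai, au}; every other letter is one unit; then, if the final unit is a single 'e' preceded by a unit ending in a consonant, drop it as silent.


Word: "potato" (6 letters)
Left-to-right scan:
  [1] 'p' (letter)
  [2] 'o' (letter)
  [3] 't' (letter)
  [4] 'a' (letter)
  [5] 't' (letter)
  [6] 'o' (letter)
Units from scan: 6
Sound units = 6 units


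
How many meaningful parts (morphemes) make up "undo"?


Word: "undo"
Morphemes: un- | do
Each morpheme carries meaning
= 2 morphemes


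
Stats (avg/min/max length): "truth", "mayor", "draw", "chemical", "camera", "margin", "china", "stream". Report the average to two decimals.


Lengths: "truth"=5, "mayor"=5, "draw"=4, "chemical"=8, "camera"=6, "margin"=6, "china"=5, "stream"=6
Sum = 45, Count = 8
Average = 45/8 = 5.63
= avg=5.63, min=4, max=8


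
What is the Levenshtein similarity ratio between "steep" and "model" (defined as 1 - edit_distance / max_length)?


Word 1: "steep" (length 5)
Word 2: "model" (length 5)
One optimal edit sequence:
  1. substitute 's' -> 'm'  (+1)
  2. substitute 't' -> 'o'  (+1)
  3. substitute 'e' -> 'd'  (+1)
  4. keep 'e'
  5. substitute 'p' -> 'l'  (+1)
Edit distance = 4
Max length = max(5, 5) = 5
Similarity = 1 - 4/5
= 0.2000


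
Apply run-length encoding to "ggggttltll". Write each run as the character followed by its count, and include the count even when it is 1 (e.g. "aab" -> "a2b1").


String: "ggggttltll"
Scanning for consecutive runs:
  'g' x 4
  't' x 2
  'l' x 1
  't' x 1
  'l' x 2
RLE = "g4t2l1t1l2"


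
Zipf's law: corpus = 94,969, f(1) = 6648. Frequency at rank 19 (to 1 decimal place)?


Zipf's law: f(r) = f(1) / r
f(1) = 6648
f(19) = 6648 / 19
= 349.9 occurrences


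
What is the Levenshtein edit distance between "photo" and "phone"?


Word 1: "photo" (length 5)
Word 2: "phone" (length 5)
One optimal edit sequence (insert/delete/substitute each cost 1):
  1. keep 'p'
  2. keep 'h'
  3. keep 'o'
  4. substitute 't' -> 'n'  (+1)
  5. substitute 'o' -> 'e'  (+1)
Total edit operations: 2
Edit distance = 2


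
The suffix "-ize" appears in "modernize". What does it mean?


Suffix: -ize
Example: modernize (modern + -ize)
Meaning = to make


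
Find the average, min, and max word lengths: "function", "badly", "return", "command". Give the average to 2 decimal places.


Lengths: "function"=8, "badly"=5, "return"=6, "command"=7
Sum = 26, Count = 4
Average = 26/4 = 6.50
= avg=6.50, min=5, max=8


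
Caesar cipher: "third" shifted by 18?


Word: "third"
Shift: 18
Each letter → (letter + shift) mod 26:
  't' (19) + 18 = 11 → 'l'
  'h' (7) + 18 = 25 → 'z'
  'i' (8) + 18 = 0 → 'a'
  'r' (17) + 18 = 9 → 'j'
  'd' (3) + 18 = 21 → 'v'
Result = "lzajv"


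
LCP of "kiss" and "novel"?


Word 1: "kiss"
Word 2: "novel"
Comparing from start:
  Pos 0: 'k' != 'n' (stop)
LCP = "" (length 0)


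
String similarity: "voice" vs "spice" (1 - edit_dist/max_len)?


Word 1: "voice" (length 5)
Word 2: "spice" (length 5)
One optimal edit sequence:
  1. substitute 'v' -> 's'  (+1)
  2. substitute 'o' -> 'p'  (+1)
  3. keep 'i'
  4. keep 'c'
  5. keep 'e'
Edit distance = 2
Max length = max(5, 5) = 5
Similarity = 1 - 2/5
= 0.6000


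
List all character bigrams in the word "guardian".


Word: "guardian" (length 8)
Number of bigrams = 8 - 2 + 1 = 7
  Position 0: "gu"
  Position 1: "ua"
  Position 2: "ar"
  Position 3: "rd"
  Position 4: "di"
  Position 5: "ia"
  Position 6: "an"
Bigrams = "gu", "ua", "ar", "rd", "di", "ia", "an"


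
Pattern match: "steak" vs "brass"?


Pattern of "steak": [0, 1, 2, 3, 4]
Pattern of "brass": [0, 1, 2, 3, 3]
Patterns do not match
Same pattern = No


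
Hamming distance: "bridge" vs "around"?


Comparing character by character (same length = 6):
  Pos 0: 'b' vs 'a' !=
  Pos 1: 'r' vs 'r' =
  Pos 2: 'i' vs 'o' !=
  Pos 3: 'd' vs 'u' !=
  Pos 4: 'g' vs 'n' !=
  Pos 5: 'e' vs 'd' !=
Hamming distance = 5


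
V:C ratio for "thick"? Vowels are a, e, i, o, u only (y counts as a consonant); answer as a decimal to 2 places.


Word: "thick"
Vowels (a,e,i,o,u): 1
Consonants: 4
Ratio = 1/4
= 0.25


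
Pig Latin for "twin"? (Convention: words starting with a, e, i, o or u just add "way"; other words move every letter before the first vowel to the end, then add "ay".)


Word: "twin"
Starts with consonant(s) → move to end, add 'ay'
Consonant cluster: "tw"
Pig Latin = "intway"


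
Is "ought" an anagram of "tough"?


Word 1: "tough" → sorted: ghotu
Word 2: "ought" → sorted: ghotu
Same letters? ghotu == ghotu
Anagram = Yes


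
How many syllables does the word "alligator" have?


Word: "alligator"
Syllable breakdown: al · li · ga · tor
Counting: 4 parts
= 4 syllables


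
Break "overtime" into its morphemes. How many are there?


Word: "overtime"
Morphemes: over- | time
Each morpheme carries meaning
= 2 morphemes


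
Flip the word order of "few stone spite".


Original: "few stone spite"
Words (1..n): few | stone | spite
Reversed (n..1): spite | stone | few
Result = "spite stone few"


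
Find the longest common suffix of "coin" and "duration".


Word 1: "coin"
Word 2: "duration"
Comparing from end:
  Pos -1: 'n' == 'n'
  Pos -2: 'i' != 'o' (stop)
LCS = "n" (length 1)


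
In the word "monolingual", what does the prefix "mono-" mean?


Prefix: mono-
As in: monolingual -> mono- + lingual
Meaning = one


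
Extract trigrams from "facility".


Word: "facility" (length 8)
Number of trigrams = 8 - 3 + 1 = 6
  Position 0: "fac"
  Position 1: "aci"
  Position 2: "cil"
  Position 3: "ili"
  Position 4: "lit"
  Position 5: "ity"
Trigrams = "fac", "aci", "cil", "ili", "lit", "ity"


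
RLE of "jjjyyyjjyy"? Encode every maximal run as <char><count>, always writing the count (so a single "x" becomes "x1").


String: "jjjyyyjjyy"
Scanning for consecutive runs:
  'j' x 3
  'y' x 3
  'j' x 2
  'y' x 2
RLE = "j3y3j2y2"


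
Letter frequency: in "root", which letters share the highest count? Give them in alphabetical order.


Word: "root"
Letter counts:
  'o': 2
  'r': 1
  't': 1
Maximum count = 2
Most frequent = 'o' (2 times each)


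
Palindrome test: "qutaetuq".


Word: "qutaetuq"
Reversed: "quteatuq"
Forward == Backward? qutaetuq != quteatuq
Palindrome = No


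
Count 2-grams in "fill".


Word: "fill" (length 4)
Number of 2-grams = length - 2 + 1 = 4 - 2 + 1
= 3


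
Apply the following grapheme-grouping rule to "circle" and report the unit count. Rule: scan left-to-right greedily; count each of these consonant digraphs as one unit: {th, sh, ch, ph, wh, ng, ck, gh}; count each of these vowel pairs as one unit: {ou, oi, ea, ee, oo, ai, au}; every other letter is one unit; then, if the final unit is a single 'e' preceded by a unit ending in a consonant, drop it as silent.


Word: "circle" (6 letters)
Left-to-right scan:
  1. 'c' (letter)
  2. 'i' (letter)
  3. 'r' (letter)
  4. 'c' (letter)
  5. 'l' (letter)
  6. 'e' (letter)
Units from scan: 6
Final unit is 'e' after a consonant -> drop as silent (-1)
Sound units = 5 units


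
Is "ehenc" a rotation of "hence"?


Word: "hence", Candidate: "ehenc"
Method: check if candidate is substring of word+word
"hencehence" contains "ehenc"? Yes
Is rotation = Yes


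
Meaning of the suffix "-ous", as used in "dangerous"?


Suffix: -ous
Example: dangerous = danger + -ous
Meaning = having quality of


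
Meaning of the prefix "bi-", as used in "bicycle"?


Prefix: bi-
Example: bicycle (bi- + cycle)
Meaning = two


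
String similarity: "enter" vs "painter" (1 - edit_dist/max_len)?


Word 1: "enter" (length 5)
Word 2: "painter" (length 7)
One optimal edit sequence:
  1. insert 'p'  (+1)
  2. insert 'a'  (+1)
  3. substitute 'e' -> 'i'  (+1)
  4. keep 'n'
  5. keep 't'
  6. keep 'e'
  7. keep 'r'
Edit distance = 3
Max length = max(5, 7) = 7
Similarity = 1 - 3/7
= 0.5714


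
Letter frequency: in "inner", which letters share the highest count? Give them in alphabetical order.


Word: "inner"
Letter counts:
  'e': 1
  'i': 1
  'n': 2
  'r': 1
Maximum count = 2
Most frequent = 'n' (2 times each)


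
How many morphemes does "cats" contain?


Word: "cats"
Morphemes: cat | -s
Each morpheme carries meaning
= 2 morphemes


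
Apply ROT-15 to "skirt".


Word: "skirt"
Shift: 15
Each letter → (letter + shift) mod 26:
  's' (18) + 15 = 7 → 'h'
  'k' (10) + 15 = 25 → 'z'
  'i' (8) + 15 = 23 → 'x'
  'r' (17) + 15 = 6 → 'g'
  't' (19) + 15 = 8 → 'i'
Result = "hzxgi"


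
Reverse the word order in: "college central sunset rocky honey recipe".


Original: "college central sunset rocky honey recipe"
Words (1..n): college | central | sunset | rocky | honey | recipe
Reversed (n..1): recipe | honey | rocky | sunset | central | college
Result = "recipe honey rocky sunset central college"


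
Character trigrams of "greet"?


Word: "greet" (length 5)
Number of trigrams = 5 - 3 + 1 = 3
  Position 0: "gre"
  Position 1: "ree"
  Position 2: "eet"
Trigrams = "gre", "ree", "eet"


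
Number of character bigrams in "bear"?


Word: "bear" (length 4)
Number of 2-grams = length - 2 + 1 = 4 - 2 + 1
= 3


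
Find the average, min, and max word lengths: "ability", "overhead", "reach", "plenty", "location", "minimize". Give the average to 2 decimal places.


Lengths: "ability"=7, "overhead"=8, "reach"=5, "plenty"=6, "location"=8, "minimize"=8
Sum = 42, Count = 6
Average = 42/6 = 7.00
= avg=7.00, min=5, max=8


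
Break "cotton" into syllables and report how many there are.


Word: "cotton"
Syllable breakdown: cot-ton
Counting: 2 parts
= 2 syllables


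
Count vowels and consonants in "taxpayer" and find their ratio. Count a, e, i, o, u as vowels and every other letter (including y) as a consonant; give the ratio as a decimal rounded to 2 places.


Word: "taxpayer"
Vowels (a,e,i,o,u): 3
Consonants: 5
Ratio = 3/5
= 0.60


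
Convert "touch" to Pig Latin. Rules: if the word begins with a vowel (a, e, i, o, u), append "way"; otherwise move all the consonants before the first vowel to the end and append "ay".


Word: "touch"
Starts with consonant(s) → move to end, add 'ay'
Consonant cluster: "t"
Pig Latin = "ouchtay"


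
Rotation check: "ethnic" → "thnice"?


Word: "ethnic", Candidate: "thnice"
Method: check if candidate is substring of word+word
"ethnicethnic" contains "thnice"? Yes
Is rotation = Yes


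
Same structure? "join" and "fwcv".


Pattern of "join": [0, 1, 2, 3]
Pattern of "fwcv": [0, 1, 2, 3]
Patterns match
Same pattern = Yes


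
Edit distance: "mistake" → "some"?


Word 1: "mistake" (length 7)
Word 2: "some" (length 4)
One optimal edit sequence (insert/delete/substitute each cost 1):
  1. delete 'm'  (+1)
  2. delete 'i'  (+1)
  3. keep 's'
  4. delete 't'  (+1)
  5. substitute 'a' -> 'o'  (+1)
  6. substitute 'k' -> 'm'  (+1)
  7. keep 'e'
Total edit operations: 5
Edit distance = 5


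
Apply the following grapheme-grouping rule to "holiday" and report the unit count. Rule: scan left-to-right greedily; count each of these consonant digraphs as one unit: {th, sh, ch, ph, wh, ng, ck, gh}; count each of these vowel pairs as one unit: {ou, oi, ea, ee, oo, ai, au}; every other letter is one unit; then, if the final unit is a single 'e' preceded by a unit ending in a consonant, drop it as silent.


Word: "holiday" (7 letters)
Left-to-right scan:
  [1] 'h' (letter)
  [2] 'o' (letter)
  [3] 'l' (letter)
  [4] 'i' (letter)
  [5] 'd' (letter)
  [6] 'a' (letter)
  [7] 'y' (letter)
Units from scan: 7
Sound units = 7 units


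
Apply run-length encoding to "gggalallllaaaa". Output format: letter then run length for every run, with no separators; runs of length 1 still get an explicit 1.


String: "gggalallllaaaa"
Scanning for consecutive runs:
  'g' x 3
  'a' x 1
  'l' x 1
  'a' x 1
  'l' x 4
  'a' x 4
RLE = "g3a1l1a1l4a4"


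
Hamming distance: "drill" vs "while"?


Comparing character by character (same length = 5):
  Pos 0: 'd' vs 'w' !=
  Pos 1: 'r' vs 'h' !=
  Pos 2: 'i' vs 'i' =
  Pos 3: 'l' vs 'l' =
  Pos 4: 'l' vs 'e' !=
Hamming distance = 3


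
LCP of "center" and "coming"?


Word 1: "center"
Word 2: "coming"
Comparing from start:
  Pos 0: 'c' == 'c'
  Pos 1: 'e' != 'o' (stop)
LCP = "c" (length 1)


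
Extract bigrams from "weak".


Word: "weak" (length 4)
Number of bigrams = 4 - 2 + 1 = 3
  Position 0: "we"
  Position 1: "ea"
  Position 2: "ak"
Bigrams = "we", "ea", "ak"


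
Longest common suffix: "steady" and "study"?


Word 1: "steady"
Word 2: "study"
Comparing from end:
  Pos -1: 'y' == 'y'
  Pos -2: 'd' == 'd'
  Pos -3: 'a' != 'u' (stop)
LCS = "dy" (length 2)


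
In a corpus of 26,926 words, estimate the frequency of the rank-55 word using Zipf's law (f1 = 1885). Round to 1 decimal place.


Zipf's law: f(r) = f(1) / r
f(1) = 1885
f(55) = 1885 / 55
= 34.3 occurrences


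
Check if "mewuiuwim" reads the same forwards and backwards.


Word: "mewuiuwim"
Reversed: "miwuiuwem"
Forward == Backward? mewuiuwim != miwuiuwem
Palindrome = No


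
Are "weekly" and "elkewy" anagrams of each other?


Word 1: "weekly" → sorted: eeklwy
Word 2: "elkewy" → sorted: eeklwy
Same letters? eeklwy == eeklwy
Anagram = Yes


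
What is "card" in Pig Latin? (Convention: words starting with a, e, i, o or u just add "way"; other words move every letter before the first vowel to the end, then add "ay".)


Word: "card"
Starts with consonant(s) → move to end, add 'ay'
Consonant cluster: "c"
Pig Latin = "ardcay"


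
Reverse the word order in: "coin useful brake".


Original: "coin useful brake"
Words (1..n): coin | useful | brake
Reversed (n..1): brake | useful | coin
Result = "brake useful coin"


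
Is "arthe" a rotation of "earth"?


Word: "earth", Candidate: "arthe"
Method: check if candidate is substring of word+word
"earthearth" contains "arthe"? Yes
Is rotation = Yes


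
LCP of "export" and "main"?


Word 1: "export"
Word 2: "main"
Comparing from start:
  Pos 0: 'e' != 'm' (stop)
LCP = "" (length 0)


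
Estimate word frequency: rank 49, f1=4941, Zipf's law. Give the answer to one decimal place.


Zipf's law: f(r) = f(1) / r
f(1) = 4941
f(49) = 4941 / 49
= 100.8 occurrences


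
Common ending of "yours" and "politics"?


Word 1: "yours"
Word 2: "politics"
Comparing from end:
  Pos -1: 's' == 's'
  Pos -2: 'r' != 'c' (stop)
LCS = "s" (length 1)


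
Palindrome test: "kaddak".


Word: "kaddak"
Reversed: "kaddak"
Forward == Backward? kaddak == kaddak
Palindrome = Yes


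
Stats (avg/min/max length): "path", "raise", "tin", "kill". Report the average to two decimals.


Lengths: "path"=4, "raise"=5, "tin"=3, "kill"=4
Sum = 16, Count = 4
Average = 16/4 = 4.00
= avg=4.00, min=3, max=5


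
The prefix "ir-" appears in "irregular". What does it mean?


Prefix: ir-
Example: irregular = ir- + regular
Meaning = not


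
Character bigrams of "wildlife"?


Word: "wildlife" (length 8)
Number of bigrams = 8 - 2 + 1 = 7
  Position 0: "wi"
  Position 1: "il"
  Position 2: "ld"
  Position 3: "dl"
  Position 4: "li"
  Position 5: "if"
  Position 6: "fe"
Bigrams = "wi", "il", "ld", "dl", "li", "if", "fe"


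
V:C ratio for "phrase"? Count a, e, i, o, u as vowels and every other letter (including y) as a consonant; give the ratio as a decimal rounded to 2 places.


Word: "phrase"
Vowels (a,e,i,o,u): 2
Consonants: 4
Ratio = 2/4
= 0.50


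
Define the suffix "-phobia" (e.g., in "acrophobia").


Suffix: -phobia
Example: acrophobia (acro- + -phobia)
Meaning = fear of


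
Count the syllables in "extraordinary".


Word: "extraordinary"
Syllable breakdown: ex / traor / di / nar / y
Counting: 5 parts
= 5 syllables


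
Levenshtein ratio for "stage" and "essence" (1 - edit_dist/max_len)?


Word 1: "stage" (length 5)
Word 2: "essence" (length 7)
One optimal edit sequence:
  1. insert 'e'  (+1)
  2. insert 's'  (+1)
  3. keep 's'
  4. substitute 't' -> 'e'  (+1)
  5. substitute 'a' -> 'n'  (+1)
  6. substitute 'g' -> 'c'  (+1)
  7. keep 'e'
Edit distance = 5
Max length = max(5, 7) = 7
Similarity = 1 - 5/7
= 0.2857


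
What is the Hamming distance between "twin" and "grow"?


Comparing character by character (same length = 4):
  Pos 0: 't' vs 'g' !=
  Pos 1: 'w' vs 'r' !=
  Pos 2: 'i' vs 'o' !=
  Pos 3: 'n' vs 'w' !=
Hamming distance = 4


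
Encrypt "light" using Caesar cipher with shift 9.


Word: "light"
Shift: 9
Each letter → (letter + shift) mod 26:
  'l' (11) + 9 = 20 → 'u'
  'i' (8) + 9 = 17 → 'r'
  'g' (6) + 9 = 15 → 'p'
  'h' (7) + 9 = 16 → 'q'
  't' (19) + 9 = 2 → 'c'
Result = "urpqc"


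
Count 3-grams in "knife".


Word: "knife" (length 5)
Number of 3-grams = length - 3 + 1 = 5 - 3 + 1
= 3


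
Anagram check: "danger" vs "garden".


Word 1: "danger" → sorted: adegnr
Word 2: "garden" → sorted: adegnr
Same letters? adegnr == adegnr
Anagram = Yes


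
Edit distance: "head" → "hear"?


Word 1: "head" (length 4)
Word 2: "hear" (length 4)
One optimal edit sequence (insert/delete/substitute each cost 1):
  1. keep 'h'
  2. keep 'e'
  3. keep 'a'
  4. substitute 'd' -> 'r'  (+1)
Total edit operations: 1
Edit distance = 1


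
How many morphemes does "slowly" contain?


Word: "slowly"
Morphemes: slow / -ly
Each morpheme carries meaning
= 2 morphemes


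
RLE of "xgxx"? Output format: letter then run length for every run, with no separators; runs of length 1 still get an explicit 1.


String: "xgxx"
Scanning for consecutive runs:
  'x' x 1
  'g' x 1
  'x' x 2
RLE = "x1g1x2"


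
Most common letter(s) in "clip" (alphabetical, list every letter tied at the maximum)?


Word: "clip"
Letter counts:
  'c': 1
  'i': 1
  'l': 1
  'p': 1
Maximum count = 1
Most frequent = 'c', 'i', 'l', 'p' (1 time each)


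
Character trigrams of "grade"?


Word: "grade" (length 5)
Number of trigrams = 5 - 3 + 1 = 3
  Position 0: "gra"
  Position 1: "rad"
  Position 2: "ade"
Trigrams = "gra", "rad", "ade"


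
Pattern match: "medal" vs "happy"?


Pattern of "medal": [0, 1, 2, 3, 4]
Pattern of "happy": [0, 1, 2, 2, 3]
Patterns do not match
Same pattern = No


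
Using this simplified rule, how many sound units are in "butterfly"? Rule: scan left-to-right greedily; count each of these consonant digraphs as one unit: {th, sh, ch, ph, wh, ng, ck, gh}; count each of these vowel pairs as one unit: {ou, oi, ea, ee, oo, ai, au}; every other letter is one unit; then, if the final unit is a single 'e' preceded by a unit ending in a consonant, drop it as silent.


Word: "butterfly" (9 letters)
Left-to-right scan:
  [1] 'b' (letter)
  [2] 'u' (letter)
  [3] 't' (letter)
  [4] 't' (letter)
  [5] 'e' (letter)
  [6] 'r' (letter)
  [7] 'f' (letter)
  [8] 'l' (letter)
  [9] 'y' (letter)
Units from scan: 9
Sound units = 9 units


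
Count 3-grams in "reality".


Word: "reality" (length 7)
Number of 3-grams = length - 3 + 1 = 7 - 3 + 1
= 5


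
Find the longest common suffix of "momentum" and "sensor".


Word 1: "momentum"
Word 2: "sensor"
Comparing from end:
  Pos -1: 'm' != 'r' (stop)
LCS = "" (length 0)


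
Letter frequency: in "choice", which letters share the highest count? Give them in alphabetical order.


Word: "choice"
Letter counts:
  'c': 2
  'e': 1
  'h': 1
  'i': 1
  'o': 1
Maximum count = 2
Most frequent = 'c' (2 times each)


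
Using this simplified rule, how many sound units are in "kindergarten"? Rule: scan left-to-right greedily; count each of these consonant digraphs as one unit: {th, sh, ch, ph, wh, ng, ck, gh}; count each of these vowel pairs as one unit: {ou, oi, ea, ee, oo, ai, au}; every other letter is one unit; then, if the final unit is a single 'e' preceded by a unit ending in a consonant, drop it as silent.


Word: "kindergarten" (12 letters)
Left-to-right scan:
  [1] 'k' (letter)
  [2] 'i' (letter)
  [3] 'n' (letter)
  [4] 'd' (letter)
  [5] 'e' (letter)
  [6] 'r' (letter)
  [7] 'g' (letter)
  [8] 'a' (letter)
  [9] 'r' (letter)
  [10] 't' (letter)
  [11] 'e' (letter)
  [12] 'n' (letter)
Units from scan: 12
Sound units = 12 units


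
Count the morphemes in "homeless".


Word: "homeless"
Morphemes: home / -less
Each morpheme carries meaning
= 2 morphemes


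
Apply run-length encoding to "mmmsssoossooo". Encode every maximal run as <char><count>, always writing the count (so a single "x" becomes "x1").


String: "mmmsssoossooo"
Scanning for consecutive runs:
  'm' x 3
  's' x 3
  'o' x 2
  's' x 2
  'o' x 3
RLE = "m3s3o2s2o3"


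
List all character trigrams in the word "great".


Word: "great" (length 5)
Number of trigrams = 5 - 3 + 1 = 3
  Position 0: "gre"
  Position 1: "rea"
  Position 2: "eat"
Trigrams = "gre", "rea", "eat"


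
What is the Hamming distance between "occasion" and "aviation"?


Comparing character by character (same length = 8):
  Pos 0: 'o' vs 'a' !=
  Pos 1: 'c' vs 'v' !=
  Pos 2: 'c' vs 'i' !=
  Pos 3: 'a' vs 'a' =
  Pos 4: 's' vs 't' !=
  Pos 5: 'i' vs 'i' =
  Pos 6: 'o' vs 'o' =
  Pos 7: 'n' vs 'n' =
Hamming distance = 4


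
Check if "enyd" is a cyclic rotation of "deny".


Word: "deny", Candidate: "enyd"
Method: check if candidate is substring of word+word
"denydeny" contains "enyd"? Yes
Is rotation = Yes


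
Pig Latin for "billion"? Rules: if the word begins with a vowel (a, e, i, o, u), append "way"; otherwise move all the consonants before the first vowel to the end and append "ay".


Word: "billion"
Starts with consonant(s) → move to end, add 'ay'
Consonant cluster: "b"
Pig Latin = "illionbay"


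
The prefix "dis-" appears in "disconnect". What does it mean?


Prefix: dis-
As in: disconnect -> dis- + connect
Meaning = not / opposite


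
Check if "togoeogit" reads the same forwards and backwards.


Word: "togoeogit"
Reversed: "tigoeogot"
Forward == Backward? togoeogit != tigoeogot
Palindrome = No


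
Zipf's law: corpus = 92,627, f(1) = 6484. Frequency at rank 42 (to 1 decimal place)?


Zipf's law: f(r) = f(1) / r
f(1) = 6484
f(42) = 6484 / 42
= 154.4 occurrences


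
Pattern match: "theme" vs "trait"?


Pattern of "theme": [0, 1, 2, 3, 2]
Pattern of "trait": [0, 1, 2, 3, 0]
Patterns do not match
Same pattern = No


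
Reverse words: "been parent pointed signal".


Original: "been parent pointed signal"
Words (1..n): been | parent | pointed | signal
Reversed (n..1): signal | pointed | parent | been
Result = "signal pointed parent been"


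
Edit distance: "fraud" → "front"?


Word 1: "fraud" (length 5)
Word 2: "front" (length 5)
One optimal edit sequence (insert/delete/substitute each cost 1):
  1. keep 'f'
  2. keep 'r'
  3. substitute 'a' -> 'o'  (+1)
  4. substitute 'u' -> 'n'  (+1)
  5. substitute 'd' -> 't'  (+1)
Total edit operations: 3
Edit distance = 3


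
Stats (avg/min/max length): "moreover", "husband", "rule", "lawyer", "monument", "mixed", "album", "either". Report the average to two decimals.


Lengths: "moreover"=8, "husband"=7, "rule"=4, "lawyer"=6, "monument"=8, "mixed"=5, "album"=5, "either"=6
Sum = 49, Count = 8
Average = 49/8 = 6.13
= avg=6.13, min=4, max=8


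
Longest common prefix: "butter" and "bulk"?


Word 1: "butter"
Word 2: "bulk"
Comparing from start:
  Pos 0: 'b' == 'b'
  Pos 1: 'u' == 'u'
  Pos 2: 't' != 'l' (stop)
LCP = "bu" (length 2)


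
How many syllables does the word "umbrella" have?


Word: "umbrella"
Syllable breakdown: um · brel · la
Counting: 3 parts
= 3 syllables


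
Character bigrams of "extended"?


Word: "extended" (length 8)
Number of bigrams = 8 - 2 + 1 = 7
  Position 0: "ex"
  Position 1: "xt"
  Position 2: "te"
  Position 3: "en"
  Position 4: "nd"
  Position 5: "de"
  Position 6: "ed"
Bigrams = "ex", "xt", "te", "en", "nd", "de", "ed"


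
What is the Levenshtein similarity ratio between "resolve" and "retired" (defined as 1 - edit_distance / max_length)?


Word 1: "resolve" (length 7)
Word 2: "retired" (length 7)
One optimal edit sequence:
  1. keep 'r'
  2. keep 'e'
  3. substitute 's' -> 't'  (+1)
  4. substitute 'o' -> 'i'  (+1)
  5. substitute 'l' -> 'r'  (+1)
  6. substitute 'v' -> 'e'  (+1)
  7. substitute 'e' -> 'd'  (+1)
Edit distance = 5
Max length = max(7, 7) = 7
Similarity = 1 - 5/7
= 0.2857


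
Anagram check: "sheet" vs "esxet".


Word 1: "sheet" → sorted: eehst
Word 2: "esxet" → sorted: eestx
Same letters? eehst != eestx
Anagram = No


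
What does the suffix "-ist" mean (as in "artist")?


Suffix: -ist
Example: artist (art + -ist)
Meaning = one who practices


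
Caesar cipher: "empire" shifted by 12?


Word: "empire"
Shift: 12
Each letter → (letter + shift) mod 26:
  'e' (4) + 12 = 16 → 'q'
  'm' (12) + 12 = 24 → 'y'
  'p' (15) + 12 = 1 → 'b'
  'i' (8) + 12 = 20 → 'u'
  'r' (17) + 12 = 3 → 'd'
  'e' (4) + 12 = 16 → 'q'
Result = "qybudq"


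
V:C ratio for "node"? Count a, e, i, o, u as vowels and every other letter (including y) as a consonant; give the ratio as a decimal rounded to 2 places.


Word: "node"
Vowels (a,e,i,o,u): 2
Consonants: 2
Ratio = 2/2
= 1.00


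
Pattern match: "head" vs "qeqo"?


Pattern of "head": [0, 1, 2, 3]
Pattern of "qeqo": [0, 1, 0, 2]
Patterns do not match
Same pattern = No


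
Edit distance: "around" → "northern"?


Word 1: "around" (length 6)
Word 2: "northern" (length 8)
One optimal edit sequence (insert/delete/substitute each cost 1):
  1. insert 'n'  (+1)
  2. substitute 'a' -> 'o'  (+1)
  3. keep 'r'
  4. insert 't'  (+1)
  5. substitute 'o' -> 'h'  (+1)
  6. substitute 'u' -> 'e'  (+1)
  7. substitute 'n' -> 'r'  (+1)
  8. substitute 'd' -> 'n'  (+1)
Total edit operations: 7
Edit distance = 7


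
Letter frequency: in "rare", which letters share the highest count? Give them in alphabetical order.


Word: "rare"
Letter counts:
  'a': 1
  'e': 1
  'r': 2
Maximum count = 2
Most frequent = 'r' (2 times each)


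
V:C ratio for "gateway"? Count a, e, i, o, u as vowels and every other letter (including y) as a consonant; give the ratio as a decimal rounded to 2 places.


Word: "gateway"
Vowels (a,e,i,o,u): 3
Consonants: 4
Ratio = 3/4
= 0.75


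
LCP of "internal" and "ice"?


Word 1: "internal"
Word 2: "ice"
Comparing from start:
  Pos 0: 'i' == 'i'
  Pos 1: 'n' != 'c' (stop)
LCP = "i" (length 1)


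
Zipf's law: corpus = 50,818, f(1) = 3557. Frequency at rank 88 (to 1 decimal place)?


Zipf's law: f(r) = f(1) / r
f(1) = 3557
f(88) = 3557 / 88
= 40.4 occurrences


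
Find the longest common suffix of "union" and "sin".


Word 1: "union"
Word 2: "sin"
Comparing from end:
  Pos -1: 'n' == 'n'
  Pos -2: 'o' != 'i' (stop)
LCS = "n" (length 1)
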